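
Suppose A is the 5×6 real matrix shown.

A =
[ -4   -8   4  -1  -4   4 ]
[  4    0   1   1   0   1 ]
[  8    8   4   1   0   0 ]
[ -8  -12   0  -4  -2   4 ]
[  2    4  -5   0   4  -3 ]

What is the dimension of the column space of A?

Row reduce to echelon form.
R2 ← R2 + R1: [0, -8, 5, 0, -4, 5]
R3 ← R3 + (2)·R1: [0, -8, 12, -1, -8, 8]
R4 ← R4 − (2)·R1: [0, 4, -8, -2, 6, -4]
R5 ← R5 + (1/2)·R1: [0, 0, -3, -1/2, 2, -1]
R3 ← R3 − R2: [0, 0, 7, -1, -4, 3]
R4 ← R4 + (1/2)·R2: [0, 0, -11/2, -2, 4, -3/2]
R4 ← R4 + (11/14)·R3: [0, 0, 0, -39/14, 6/7, 6/7]
R5 ← R5 + (3/7)·R3: [0, 0, 0, -13/14, 2/7, 2/7]
R5 ← R5 − (1/3)·R4: [0, 0, 0, 0, 0, 0]
Echelon form has 4 nonzero rows, so rank(A) = 4.
The column space has dimension equal to the rank: 4.

4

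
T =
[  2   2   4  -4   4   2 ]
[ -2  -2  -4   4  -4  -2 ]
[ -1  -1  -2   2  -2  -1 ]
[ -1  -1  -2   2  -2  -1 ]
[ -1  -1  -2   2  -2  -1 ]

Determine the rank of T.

1

Row reduce to echelon form.
R2 ← R2 + R1: [0, 0, 0, 0, 0, 0]
R3 ← R3 + (1/2)·R1: [0, 0, 0, 0, 0, 0]
R4 ← R4 + (1/2)·R1: [0, 0, 0, 0, 0, 0]
R5 ← R5 + (1/2)·R1: [0, 0, 0, 0, 0, 0]
Echelon form has 1 nonzero row, so rank(T) = 1.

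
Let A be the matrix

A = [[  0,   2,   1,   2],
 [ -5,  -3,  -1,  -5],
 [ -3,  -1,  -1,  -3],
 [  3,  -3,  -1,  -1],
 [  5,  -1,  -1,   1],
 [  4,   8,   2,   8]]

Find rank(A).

3

Row reduce to echelon form.
Swap R1 ↔ R2
R3 ← R3 − (3/5)·R1: [0, 4/5, -2/5, 0]
R4 ← R4 + (3/5)·R1: [0, -24/5, -8/5, -4]
R5 ← R5 + R1: [0, -4, -2, -4]
R6 ← R6 + (4/5)·R1: [0, 28/5, 6/5, 4]
R3 ← R3 − (2/5)·R2: [0, 0, -4/5, -4/5]
R4 ← R4 + (12/5)·R2: [0, 0, 4/5, 4/5]
R5 ← R5 + (2)·R2: [0, 0, 0, 0]
R6 ← R6 − (14/5)·R2: [0, 0, -8/5, -8/5]
R4 ← R4 + R3: [0, 0, 0, 0]
R6 ← R6 − (2)·R3: [0, 0, 0, 0]
Echelon form has 3 nonzero rows, so rank(A) = 3.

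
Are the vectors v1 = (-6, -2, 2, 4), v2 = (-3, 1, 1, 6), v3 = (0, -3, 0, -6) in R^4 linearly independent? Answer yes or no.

Form the matrix with these vectors as rows and row reduce.
R2 ← R2 − (1/2)·R1: [0, 2, 0, 4]
R3 ← R3 + (3/2)·R2: [0, 0, 0, 0]
2 nonzero rows, so the 3 vectors span a space of dimension 2.
Since 2 < 3, the vectors are linearly dependent.

no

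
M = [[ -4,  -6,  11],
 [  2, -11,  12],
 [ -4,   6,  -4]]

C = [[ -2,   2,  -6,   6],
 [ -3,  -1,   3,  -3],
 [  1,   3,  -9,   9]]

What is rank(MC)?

2

First compute MC:
[[ 37,  31, -93,  93],
 [ 41,  51, -153, 153],
 [-14, -26,  78, -78]]
Now row reduce the product.
R2 ← R2 − (41/37)·R1: [0, 616/37, -1848/37, 1848/37]
R3 ← R3 + (14/37)·R1: [0, -528/37, 1584/37, -1584/37]
R3 ← R3 + (6/7)·R2: [0, 0, 0, 0]
2 nonzero rows, so rank(MC) = 2.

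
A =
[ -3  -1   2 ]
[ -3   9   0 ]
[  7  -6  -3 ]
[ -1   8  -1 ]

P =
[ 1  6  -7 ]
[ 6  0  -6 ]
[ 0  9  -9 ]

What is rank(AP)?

First compute AP:
[[ -9,   0,   9],
 [ 51, -18, -33],
 [-29,  15,  14],
 [ 47, -15, -32]]
Now row reduce the product.
R2 ← R2 + (17/3)·R1: [0, -18, 18]
R3 ← R3 − (29/9)·R1: [0, 15, -15]
R4 ← R4 + (47/9)·R1: [0, -15, 15]
R3 ← R3 + (5/6)·R2: [0, 0, 0]
R4 ← R4 − (5/6)·R2: [0, 0, 0]
2 nonzero rows, so rank(AP) = 2.

2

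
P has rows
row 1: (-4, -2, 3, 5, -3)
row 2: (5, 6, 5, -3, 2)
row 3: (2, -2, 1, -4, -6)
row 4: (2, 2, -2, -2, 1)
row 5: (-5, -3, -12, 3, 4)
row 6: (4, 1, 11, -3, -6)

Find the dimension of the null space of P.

0

Row reduce to echelon form.
R2 ← R2 + (5/4)·R1: [0, 7/2, 35/4, 13/4, -7/4]
R3 ← R3 + (1/2)·R1: [0, -3, 5/2, -3/2, -15/2]
R4 ← R4 + (1/2)·R1: [0, 1, -1/2, 1/2, -1/2]
R5 ← R5 − (5/4)·R1: [0, -1/2, -63/4, -13/4, 31/4]
R6 ← R6 + R1: [0, -1, 14, 2, -9]
R3 ← R3 + (6/7)·R2: [0, 0, 10, 9/7, -9]
R4 ← R4 − (2/7)·R2: [0, 0, -3, -3/7, 0]
R5 ← R5 + (1/7)·R2: [0, 0, -29/2, -39/14, 15/2]
R6 ← R6 + (2/7)·R2: [0, 0, 33/2, 41/14, -19/2]
R4 ← R4 + (3/10)·R3: [0, 0, 0, -3/70, -27/10]
R5 ← R5 + (29/20)·R3: [0, 0, 0, -129/140, -111/20]
R6 ← R6 − (33/20)·R3: [0, 0, 0, 113/140, 107/20]
R5 ← R5 − (43/2)·R4: [0, 0, 0, 0, 105/2]
R6 ← R6 + (113/6)·R4: [0, 0, 0, 0, -91/2]
R6 ← R6 + (13/15)·R5: [0, 0, 0, 0, 0]
5 nonzero rows, so rank(P) = 5.
P has 5 columns; by rank–nullity, nullity = 5 − 5 = 0.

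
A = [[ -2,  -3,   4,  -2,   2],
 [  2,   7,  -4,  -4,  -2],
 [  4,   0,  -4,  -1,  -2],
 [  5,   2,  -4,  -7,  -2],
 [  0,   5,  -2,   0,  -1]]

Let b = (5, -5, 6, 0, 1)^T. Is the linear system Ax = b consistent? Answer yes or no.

Row reduce the augmented matrix [A | b].
R2 ← R2 + R1: [0, 4, 0, -6, 0, 0]
R3 ← R3 + (2)·R1: [0, -6, 4, -5, 2, 16]
R4 ← R4 + (5/2)·R1: [0, -11/2, 6, -12, 3, 25/2]
R3 ← R3 + (3/2)·R2: [0, 0, 4, -14, 2, 16]
R4 ← R4 + (11/8)·R2: [0, 0, 6, -81/4, 3, 25/2]
R5 ← R5 − (5/4)·R2: [0, 0, -2, 15/2, -1, 1]
R4 ← R4 − (3/2)·R3: [0, 0, 0, 3/4, 0, -23/2]
R5 ← R5 + (1/2)·R3: [0, 0, 0, 1/2, 0, 9]
R5 ← R5 − (2/3)·R4: [0, 0, 0, 0, 0, 50/3]
The echelon form has 5 nonzero rows; the last pivot sits in the augmented column, so rank(A) = 4 but rank([A|b]) = 5.
Since the ranks differ, the system is inconsistent.

no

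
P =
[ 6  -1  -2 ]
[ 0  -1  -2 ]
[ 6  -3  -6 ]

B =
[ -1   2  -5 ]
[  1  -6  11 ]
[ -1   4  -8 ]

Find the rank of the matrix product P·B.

First compute PB:
[[ -5,  10, -25],
 [  1,  -2,   5],
 [ -3,   6, -15]]
Now row reduce the product.
R2 ← R2 + (1/5)·R1: [0, 0, 0]
R3 ← R3 − (3/5)·R1: [0, 0, 0]
1 nonzero row, so rank(PB) = 1.

1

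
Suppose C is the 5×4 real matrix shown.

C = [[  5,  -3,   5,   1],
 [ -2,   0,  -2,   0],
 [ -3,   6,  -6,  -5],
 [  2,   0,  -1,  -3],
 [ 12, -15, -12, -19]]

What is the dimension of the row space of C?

3

Row reduce to echelon form.
R2 ← R2 + (2/5)·R1: [0, -6/5, 0, 2/5]
R3 ← R3 + (3/5)·R1: [0, 21/5, -3, -22/5]
R4 ← R4 − (2/5)·R1: [0, 6/5, -3, -17/5]
R5 ← R5 − (12/5)·R1: [0, -39/5, -24, -107/5]
R3 ← R3 + (7/2)·R2: [0, 0, -3, -3]
R4 ← R4 + R2: [0, 0, -3, -3]
R5 ← R5 − (13/2)·R2: [0, 0, -24, -24]
R4 ← R4 − R3: [0, 0, 0, 0]
R5 ← R5 − (8)·R3: [0, 0, 0, 0]
Echelon form has 3 nonzero rows, so rank(C) = 3.
The row space has dimension equal to the rank: 3.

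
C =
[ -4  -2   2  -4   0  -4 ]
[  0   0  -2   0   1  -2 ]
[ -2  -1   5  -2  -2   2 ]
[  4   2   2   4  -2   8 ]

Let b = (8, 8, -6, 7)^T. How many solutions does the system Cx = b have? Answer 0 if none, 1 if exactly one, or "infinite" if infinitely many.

Row reduce the augmented matrix [C | b].
R3 ← R3 − (1/2)·R1: [0, 0, 4, 0, -2, 4, -10]
R4 ← R4 + R1: [0, 0, 4, 0, -2, 4, 15]
R3 ← R3 + (2)·R2: [0, 0, 0, 0, 0, 0, 6]
R4 ← R4 + (2)·R2: [0, 0, 0, 0, 0, 0, 31]
R4 ← R4 − (31/6)·R3: [0, 0, 0, 0, 0, 0, 0]
The echelon form has 3 nonzero rows; the last pivot sits in the augmented column, so rank(C) = 2 but rank([C|b]) = 3.
Since the ranks differ, the system is inconsistent.
It has no solutions.

0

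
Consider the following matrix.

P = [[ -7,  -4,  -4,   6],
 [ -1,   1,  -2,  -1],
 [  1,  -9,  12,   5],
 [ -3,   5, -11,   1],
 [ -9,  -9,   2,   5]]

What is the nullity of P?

Row reduce to echelon form.
R2 ← R2 − (1/7)·R1: [0, 11/7, -10/7, -13/7]
R3 ← R3 + (1/7)·R1: [0, -67/7, 80/7, 41/7]
R4 ← R4 − (3/7)·R1: [0, 47/7, -65/7, -11/7]
R5 ← R5 − (9/7)·R1: [0, -27/7, 50/7, -19/7]
R3 ← R3 + (67/11)·R2: [0, 0, 30/11, -60/11]
R4 ← R4 − (47/11)·R2: [0, 0, -35/11, 70/11]
R5 ← R5 + (27/11)·R2: [0, 0, 40/11, -80/11]
R4 ← R4 + (7/6)·R3: [0, 0, 0, 0]
R5 ← R5 − (4/3)·R3: [0, 0, 0, 0]
3 nonzero rows, so rank(P) = 3.
P has 4 columns; by rank–nullity, nullity = 4 − 3 = 1.

1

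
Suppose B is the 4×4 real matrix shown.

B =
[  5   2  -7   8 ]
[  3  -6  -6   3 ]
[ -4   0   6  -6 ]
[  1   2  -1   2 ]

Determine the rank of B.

Row reduce to echelon form.
R2 ← R2 − (3/5)·R1: [0, -36/5, -9/5, -9/5]
R3 ← R3 + (4/5)·R1: [0, 8/5, 2/5, 2/5]
R4 ← R4 − (1/5)·R1: [0, 8/5, 2/5, 2/5]
R3 ← R3 + (2/9)·R2: [0, 0, 0, 0]
R4 ← R4 + (2/9)·R2: [0, 0, 0, 0]
Echelon form has 2 nonzero rows, so rank(B) = 2.

2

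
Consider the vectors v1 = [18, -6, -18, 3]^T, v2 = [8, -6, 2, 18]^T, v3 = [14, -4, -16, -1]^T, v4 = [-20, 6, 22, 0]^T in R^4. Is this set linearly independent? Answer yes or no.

Form the matrix with these vectors as rows and row reduce.
R2 ← R2 − (4/9)·R1: [0, -10/3, 10, 50/3]
R3 ← R3 − (7/9)·R1: [0, 2/3, -2, -10/3]
R4 ← R4 + (10/9)·R1: [0, -2/3, 2, 10/3]
R3 ← R3 + (1/5)·R2: [0, 0, 0, 0]
R4 ← R4 − (1/5)·R2: [0, 0, 0, 0]
2 nonzero rows, so the 4 vectors span a space of dimension 2.
Since 2 < 4, the vectors are linearly dependent.

no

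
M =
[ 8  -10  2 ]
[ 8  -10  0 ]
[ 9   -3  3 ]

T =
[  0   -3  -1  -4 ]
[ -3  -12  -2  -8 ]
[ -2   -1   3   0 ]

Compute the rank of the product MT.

First compute MT:
[[ 26,  94,  18,  48],
 [ 30,  96,  12,  48],
 [  3,   6,   6, -12]]
Now row reduce the product.
R2 ← R2 − (15/13)·R1: [0, -162/13, -114/13, -96/13]
R3 ← R3 − (3/26)·R1: [0, -63/13, 51/13, -228/13]
R3 ← R3 − (7/18)·R2: [0, 0, 22/3, -44/3]
3 nonzero rows, so rank(MT) = 3.

3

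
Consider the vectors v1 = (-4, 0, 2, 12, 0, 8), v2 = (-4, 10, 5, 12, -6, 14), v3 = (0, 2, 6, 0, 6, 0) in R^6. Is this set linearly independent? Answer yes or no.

yes

Form the matrix with these vectors as rows and row reduce.
R2 ← R2 − R1: [0, 10, 3, 0, -6, 6]
R3 ← R3 − (1/5)·R2: [0, 0, 27/5, 0, 36/5, -6/5]
3 nonzero rows, so the 3 vectors span a space of dimension 3.
Since 3 = 3, the vectors are linearly independent.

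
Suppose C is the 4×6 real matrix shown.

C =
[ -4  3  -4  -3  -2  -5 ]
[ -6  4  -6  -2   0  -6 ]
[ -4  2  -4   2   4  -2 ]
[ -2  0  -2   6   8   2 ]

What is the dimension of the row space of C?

2

Row reduce to echelon form.
R2 ← R2 − (3/2)·R1: [0, -1/2, 0, 5/2, 3, 3/2]
R3 ← R3 − R1: [0, -1, 0, 5, 6, 3]
R4 ← R4 − (1/2)·R1: [0, -3/2, 0, 15/2, 9, 9/2]
R3 ← R3 − (2)·R2: [0, 0, 0, 0, 0, 0]
R4 ← R4 − (3)·R2: [0, 0, 0, 0, 0, 0]
Echelon form has 2 nonzero rows, so rank(C) = 2.
The row space has dimension equal to the rank: 2.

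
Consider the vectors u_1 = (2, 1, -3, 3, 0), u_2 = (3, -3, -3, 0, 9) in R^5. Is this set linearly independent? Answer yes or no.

yes

Form the matrix with these vectors as rows and row reduce.
R2 ← R2 − (3/2)·R1: [0, -9/2, 3/2, -9/2, 9]
2 nonzero rows, so the 2 vectors span a space of dimension 2.
Since 2 = 2, the vectors are linearly independent.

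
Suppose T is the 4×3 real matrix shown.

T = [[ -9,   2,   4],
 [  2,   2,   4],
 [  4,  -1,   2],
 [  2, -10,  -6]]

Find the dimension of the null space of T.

0

Row reduce to echelon form.
R2 ← R2 + (2/9)·R1: [0, 22/9, 44/9]
R3 ← R3 + (4/9)·R1: [0, -1/9, 34/9]
R4 ← R4 + (2/9)·R1: [0, -86/9, -46/9]
R3 ← R3 + (1/22)·R2: [0, 0, 4]
R4 ← R4 + (43/11)·R2: [0, 0, 14]
R4 ← R4 − (7/2)·R3: [0, 0, 0]
3 nonzero rows, so rank(T) = 3.
T has 3 columns; by rank–nullity, nullity = 3 − 3 = 0.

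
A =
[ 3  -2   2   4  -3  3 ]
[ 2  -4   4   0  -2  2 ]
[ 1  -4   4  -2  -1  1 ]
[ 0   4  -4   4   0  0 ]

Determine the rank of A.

2

Row reduce to echelon form.
R2 ← R2 − (2/3)·R1: [0, -8/3, 8/3, -8/3, 0, 0]
R3 ← R3 − (1/3)·R1: [0, -10/3, 10/3, -10/3, 0, 0]
R3 ← R3 − (5/4)·R2: [0, 0, 0, 0, 0, 0]
R4 ← R4 + (3/2)·R2: [0, 0, 0, 0, 0, 0]
Echelon form has 2 nonzero rows, so rank(A) = 2.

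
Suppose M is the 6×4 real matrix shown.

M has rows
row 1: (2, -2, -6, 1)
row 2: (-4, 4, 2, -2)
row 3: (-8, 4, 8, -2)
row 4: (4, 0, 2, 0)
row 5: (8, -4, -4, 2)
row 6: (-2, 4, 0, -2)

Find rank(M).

Row reduce to echelon form.
R2 ← R2 + (2)·R1: [0, 0, -10, 0]
R3 ← R3 + (4)·R1: [0, -4, -16, 2]
R4 ← R4 − (2)·R1: [0, 4, 14, -2]
R5 ← R5 − (4)·R1: [0, 4, 20, -2]
R6 ← R6 + R1: [0, 2, -6, -1]
Swap R2 ↔ R3
R4 ← R4 + R2: [0, 0, -2, 0]
R5 ← R5 + R2: [0, 0, 4, 0]
R6 ← R6 + (1/2)·R2: [0, 0, -14, 0]
R4 ← R4 − (1/5)·R3: [0, 0, 0, 0]
R5 ← R5 + (2/5)·R3: [0, 0, 0, 0]
R6 ← R6 − (7/5)·R3: [0, 0, 0, 0]
Echelon form has 3 nonzero rows, so rank(M) = 3.

3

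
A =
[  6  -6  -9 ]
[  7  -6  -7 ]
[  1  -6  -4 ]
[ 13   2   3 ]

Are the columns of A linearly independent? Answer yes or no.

yes

Row reduce A to echelon form.
R2 ← R2 − (7/6)·R1: [0, 1, 7/2]
R3 ← R3 − (1/6)·R1: [0, -5, -5/2]
R4 ← R4 − (13/6)·R1: [0, 15, 45/2]
R3 ← R3 + (5)·R2: [0, 0, 15]
R4 ← R4 − (15)·R2: [0, 0, -30]
R4 ← R4 + (2)·R3: [0, 0, 0]
3 pivots among 3 columns.
Every column is a pivot column, so the columns are linearly independent.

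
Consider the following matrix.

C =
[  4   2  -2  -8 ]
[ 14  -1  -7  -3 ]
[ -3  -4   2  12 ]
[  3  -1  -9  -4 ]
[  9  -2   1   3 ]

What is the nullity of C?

Row reduce to echelon form.
R2 ← R2 − (7/2)·R1: [0, -8, 0, 25]
R3 ← R3 + (3/4)·R1: [0, -5/2, 1/2, 6]
R4 ← R4 − (3/4)·R1: [0, -5/2, -15/2, 2]
R5 ← R5 − (9/4)·R1: [0, -13/2, 11/2, 21]
R3 ← R3 − (5/16)·R2: [0, 0, 1/2, -29/16]
R4 ← R4 − (5/16)·R2: [0, 0, -15/2, -93/16]
R5 ← R5 − (13/16)·R2: [0, 0, 11/2, 11/16]
R4 ← R4 + (15)·R3: [0, 0, 0, -33]
R5 ← R5 − (11)·R3: [0, 0, 0, 165/8]
R5 ← R5 + (5/8)·R4: [0, 0, 0, 0]
4 nonzero rows, so rank(C) = 4.
C has 4 columns; by rank–nullity, nullity = 4 − 4 = 0.

0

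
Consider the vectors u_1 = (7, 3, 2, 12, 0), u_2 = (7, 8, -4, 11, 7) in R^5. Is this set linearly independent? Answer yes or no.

Form the matrix with these vectors as rows and row reduce.
R2 ← R2 − R1: [0, 5, -6, -1, 7]
2 nonzero rows, so the 2 vectors span a space of dimension 2.
Since 2 = 2, the vectors are linearly independent.

yes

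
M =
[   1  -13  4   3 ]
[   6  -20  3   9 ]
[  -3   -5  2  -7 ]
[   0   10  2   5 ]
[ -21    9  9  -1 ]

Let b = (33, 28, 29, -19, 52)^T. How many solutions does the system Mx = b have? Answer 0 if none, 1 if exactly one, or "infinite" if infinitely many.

1

Row reduce the augmented matrix [M | b].
R2 ← R2 − (6)·R1: [0, 58, -21, -9, -170]
R3 ← R3 + (3)·R1: [0, -44, 14, 2, 128]
R5 ← R5 + (21)·R1: [0, -264, 93, 62, 745]
R3 ← R3 + (22/29)·R2: [0, 0, -56/29, -140/29, -28/29]
R4 ← R4 − (5/29)·R2: [0, 0, 163/29, 190/29, 299/29]
R5 ← R5 + (132/29)·R2: [0, 0, -75/29, 610/29, -835/29]
R4 ← R4 + (163/56)·R3: [0, 0, 0, -15/2, 15/2]
R5 ← R5 − (75/56)·R3: [0, 0, 0, 55/2, -55/2]
R5 ← R5 + (11/3)·R4: [0, 0, 0, 0, 0]
The echelon form has 4 nonzero rows, and every pivot lies in the first 4 columns, so rank(M) = rank([M|b]) = 4.
The system is consistent.
rank = 4 = number of unknowns, so the solution is unique.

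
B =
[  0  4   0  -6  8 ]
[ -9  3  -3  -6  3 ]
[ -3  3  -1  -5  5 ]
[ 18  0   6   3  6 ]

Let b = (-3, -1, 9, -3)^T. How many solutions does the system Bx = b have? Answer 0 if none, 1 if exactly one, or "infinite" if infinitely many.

0

Row reduce the augmented matrix [B | b].
Swap R1 ↔ R2
R3 ← R3 − (1/3)·R1: [0, 2, 0, -3, 4, 28/3]
R4 ← R4 + (2)·R1: [0, 6, 0, -9, 12, -5]
R3 ← R3 − (1/2)·R2: [0, 0, 0, 0, 0, 65/6]
R4 ← R4 − (3/2)·R2: [0, 0, 0, 0, 0, -1/2]
R4 ← R4 + (3/65)·R3: [0, 0, 0, 0, 0, 0]
The echelon form has 3 nonzero rows; the last pivot sits in the augmented column, so rank(B) = 2 but rank([B|b]) = 3.
Since the ranks differ, the system is inconsistent.
It has no solutions.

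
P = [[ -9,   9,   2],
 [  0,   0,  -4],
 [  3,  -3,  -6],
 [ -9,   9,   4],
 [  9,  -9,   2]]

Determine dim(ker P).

Row reduce to echelon form.
R3 ← R3 + (1/3)·R1: [0, 0, -16/3]
R4 ← R4 − R1: [0, 0, 2]
R5 ← R5 + R1: [0, 0, 4]
R3 ← R3 − (4/3)·R2: [0, 0, 0]
R4 ← R4 + (1/2)·R2: [0, 0, 0]
R5 ← R5 + R2: [0, 0, 0]
2 nonzero rows, so rank(P) = 2.
P has 3 columns; by rank–nullity, nullity = 3 − 2 = 1.

1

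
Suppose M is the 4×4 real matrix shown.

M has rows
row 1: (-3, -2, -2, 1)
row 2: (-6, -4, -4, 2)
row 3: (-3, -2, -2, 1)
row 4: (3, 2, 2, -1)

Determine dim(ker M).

Row reduce to echelon form.
R2 ← R2 − (2)·R1: [0, 0, 0, 0]
R3 ← R3 − R1: [0, 0, 0, 0]
R4 ← R4 + R1: [0, 0, 0, 0]
1 nonzero row, so rank(M) = 1.
M has 4 columns; by rank–nullity, nullity = 4 − 1 = 3.

3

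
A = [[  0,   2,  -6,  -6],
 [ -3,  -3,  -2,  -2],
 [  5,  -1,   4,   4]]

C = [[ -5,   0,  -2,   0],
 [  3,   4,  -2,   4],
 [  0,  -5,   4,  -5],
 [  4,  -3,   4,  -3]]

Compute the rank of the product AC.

First compute AC:
[[-18,  56, -52,  56],
 [ -2,   4,  -4,   4],
 [-12, -36,  24, -36]]
Now row reduce the product.
R2 ← R2 − (1/9)·R1: [0, -20/9, 16/9, -20/9]
R3 ← R3 − (2/3)·R1: [0, -220/3, 176/3, -220/3]
R3 ← R3 − (33)·R2: [0, 0, 0, 0]
2 nonzero rows, so rank(AC) = 2.

2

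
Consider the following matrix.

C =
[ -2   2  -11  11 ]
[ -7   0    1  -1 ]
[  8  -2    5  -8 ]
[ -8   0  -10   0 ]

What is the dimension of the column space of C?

4

Row reduce to echelon form.
R2 ← R2 − (7/2)·R1: [0, -7, 79/2, -79/2]
R3 ← R3 + (4)·R1: [0, 6, -39, 36]
R4 ← R4 − (4)·R1: [0, -8, 34, -44]
R3 ← R3 + (6/7)·R2: [0, 0, -36/7, 15/7]
R4 ← R4 − (8/7)·R2: [0, 0, -78/7, 8/7]
R4 ← R4 − (13/6)·R3: [0, 0, 0, -7/2]
Echelon form has 4 nonzero rows, so rank(C) = 4.
The column space has dimension equal to the rank: 4.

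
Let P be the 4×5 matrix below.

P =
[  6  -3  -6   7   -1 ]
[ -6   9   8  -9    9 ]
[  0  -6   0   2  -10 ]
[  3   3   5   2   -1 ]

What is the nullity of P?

Row reduce to echelon form.
R2 ← R2 + R1: [0, 6, 2, -2, 8]
R4 ← R4 − (1/2)·R1: [0, 9/2, 8, -3/2, -1/2]
R3 ← R3 + R2: [0, 0, 2, 0, -2]
R4 ← R4 − (3/4)·R2: [0, 0, 13/2, 0, -13/2]
R4 ← R4 − (13/4)·R3: [0, 0, 0, 0, 0]
3 nonzero rows, so rank(P) = 3.
P has 5 columns; by rank–nullity, nullity = 5 − 3 = 2.

2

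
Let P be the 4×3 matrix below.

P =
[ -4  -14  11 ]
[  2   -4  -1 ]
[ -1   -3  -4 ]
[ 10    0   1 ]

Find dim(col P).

Row reduce to echelon form.
R2 ← R2 + (1/2)·R1: [0, -11, 9/2]
R3 ← R3 − (1/4)·R1: [0, 1/2, -27/4]
R4 ← R4 + (5/2)·R1: [0, -35, 57/2]
R3 ← R3 + (1/22)·R2: [0, 0, -72/11]
R4 ← R4 − (35/11)·R2: [0, 0, 156/11]
R4 ← R4 + (13/6)·R3: [0, 0, 0]
Echelon form has 3 nonzero rows, so rank(P) = 3.
The column space has dimension equal to the rank: 3.

3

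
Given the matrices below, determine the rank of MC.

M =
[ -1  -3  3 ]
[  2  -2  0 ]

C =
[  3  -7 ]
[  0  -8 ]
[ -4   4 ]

2

First compute MC:
[[-15,  43],
 [  6,   2]]
Now row reduce the product.
R2 ← R2 + (2/5)·R1: [0, 96/5]
2 nonzero rows, so rank(MC) = 2.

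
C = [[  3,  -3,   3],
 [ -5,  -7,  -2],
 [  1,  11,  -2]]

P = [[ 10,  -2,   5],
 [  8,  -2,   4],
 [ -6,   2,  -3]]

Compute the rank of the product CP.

First compute CP:
[[-12,   6,  -6],
 [-94,  20, -47],
 [110, -28,  55]]
Now row reduce the product.
R2 ← R2 − (47/6)·R1: [0, -27, 0]
R3 ← R3 + (55/6)·R1: [0, 27, 0]
R3 ← R3 + R2: [0, 0, 0]
2 nonzero rows, so rank(CP) = 2.

2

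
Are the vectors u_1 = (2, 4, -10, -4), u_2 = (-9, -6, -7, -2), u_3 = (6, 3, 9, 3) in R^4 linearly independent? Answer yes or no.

Form the matrix with these vectors as rows and row reduce.
R2 ← R2 + (9/2)·R1: [0, 12, -52, -20]
R3 ← R3 − (3)·R1: [0, -9, 39, 15]
R3 ← R3 + (3/4)·R2: [0, 0, 0, 0]
2 nonzero rows, so the 3 vectors span a space of dimension 2.
Since 2 < 3, the vectors are linearly dependent.

no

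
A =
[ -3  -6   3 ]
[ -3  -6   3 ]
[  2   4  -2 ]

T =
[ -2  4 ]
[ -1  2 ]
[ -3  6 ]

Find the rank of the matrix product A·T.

1

First compute AT:
[[  3,  -6],
 [  3,  -6],
 [ -2,   4]]
Now row reduce the product.
R2 ← R2 − R1: [0, 0]
R3 ← R3 + (2/3)·R1: [0, 0]
1 nonzero row, so rank(AT) = 1.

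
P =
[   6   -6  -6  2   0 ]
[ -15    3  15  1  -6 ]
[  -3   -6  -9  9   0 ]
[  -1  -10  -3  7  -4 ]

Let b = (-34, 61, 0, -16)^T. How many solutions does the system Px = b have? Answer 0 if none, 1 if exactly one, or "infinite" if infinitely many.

infinite

Row reduce the augmented matrix [P | b].
R2 ← R2 + (5/2)·R1: [0, -12, 0, 6, -6, -24]
R3 ← R3 + (1/2)·R1: [0, -9, -12, 10, 0, -17]
R4 ← R4 + (1/6)·R1: [0, -11, -4, 22/3, -4, -65/3]
R3 ← R3 − (3/4)·R2: [0, 0, -12, 11/2, 9/2, 1]
R4 ← R4 − (11/12)·R2: [0, 0, -4, 11/6, 3/2, 1/3]
R4 ← R4 − (1/3)·R3: [0, 0, 0, 0, 0, 0]
The echelon form has 3 nonzero rows, and every pivot lies in the first 5 columns, so rank(P) = rank([P|b]) = 3.
The system is consistent.
rank = 3 < 5 unknowns, so there are infinitely many solutions.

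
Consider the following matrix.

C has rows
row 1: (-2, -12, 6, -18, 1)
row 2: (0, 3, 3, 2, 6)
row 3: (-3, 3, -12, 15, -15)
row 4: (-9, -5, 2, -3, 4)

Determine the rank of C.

4

Row reduce to echelon form.
R3 ← R3 − (3/2)·R1: [0, 21, -21, 42, -33/2]
R4 ← R4 − (9/2)·R1: [0, 49, -25, 78, -1/2]
R3 ← R3 − (7)·R2: [0, 0, -42, 28, -117/2]
R4 ← R4 − (49/3)·R2: [0, 0, -74, 136/3, -197/2]
R4 ← R4 − (37/21)·R3: [0, 0, 0, -4, 32/7]
Echelon form has 4 nonzero rows, so rank(C) = 4.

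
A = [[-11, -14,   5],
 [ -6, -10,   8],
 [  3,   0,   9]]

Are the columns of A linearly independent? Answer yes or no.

yes

Row reduce A to echelon form.
R2 ← R2 − (6/11)·R1: [0, -26/11, 58/11]
R3 ← R3 + (3/11)·R1: [0, -42/11, 114/11]
R3 ← R3 − (21/13)·R2: [0, 0, 24/13]
3 pivots among 3 columns.
Every column is a pivot column, so the columns are linearly independent.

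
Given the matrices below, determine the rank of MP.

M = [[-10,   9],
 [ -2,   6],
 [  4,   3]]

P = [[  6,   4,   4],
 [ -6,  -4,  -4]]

First compute MP:
[[-114, -76, -76],
 [-48, -32, -32],
 [  6,   4,   4]]
Now row reduce the product.
R2 ← R2 − (8/19)·R1: [0, 0, 0]
R3 ← R3 + (1/19)·R1: [0, 0, 0]
1 nonzero row, so rank(MP) = 1.

1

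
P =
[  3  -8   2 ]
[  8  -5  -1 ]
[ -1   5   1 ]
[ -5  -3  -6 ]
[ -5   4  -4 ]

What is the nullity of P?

Row reduce to echelon form.
R2 ← R2 − (8/3)·R1: [0, 49/3, -19/3]
R3 ← R3 + (1/3)·R1: [0, 7/3, 5/3]
R4 ← R4 + (5/3)·R1: [0, -49/3, -8/3]
R5 ← R5 + (5/3)·R1: [0, -28/3, -2/3]
R3 ← R3 − (1/7)·R2: [0, 0, 18/7]
R4 ← R4 + R2: [0, 0, -9]
R5 ← R5 + (4/7)·R2: [0, 0, -30/7]
R4 ← R4 + (7/2)·R3: [0, 0, 0]
R5 ← R5 + (5/3)·R3: [0, 0, 0]
3 nonzero rows, so rank(P) = 3.
P has 3 columns; by rank–nullity, nullity = 3 − 3 = 0.

0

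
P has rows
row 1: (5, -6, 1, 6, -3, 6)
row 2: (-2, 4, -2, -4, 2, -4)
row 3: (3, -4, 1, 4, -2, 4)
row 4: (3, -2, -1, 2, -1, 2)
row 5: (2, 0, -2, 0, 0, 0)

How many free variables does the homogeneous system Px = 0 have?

4

Row reduce to echelon form.
R2 ← R2 + (2/5)·R1: [0, 8/5, -8/5, -8/5, 4/5, -8/5]
R3 ← R3 − (3/5)·R1: [0, -2/5, 2/5, 2/5, -1/5, 2/5]
R4 ← R4 − (3/5)·R1: [0, 8/5, -8/5, -8/5, 4/5, -8/5]
R5 ← R5 − (2/5)·R1: [0, 12/5, -12/5, -12/5, 6/5, -12/5]
R3 ← R3 + (1/4)·R2: [0, 0, 0, 0, 0, 0]
R4 ← R4 − R2: [0, 0, 0, 0, 0, 0]
R5 ← R5 − (3/2)·R2: [0, 0, 0, 0, 0, 0]
2 nonzero rows, so rank(P) = 2.
P has 6 columns; by rank–nullity, nullity = 6 − 2 = 4.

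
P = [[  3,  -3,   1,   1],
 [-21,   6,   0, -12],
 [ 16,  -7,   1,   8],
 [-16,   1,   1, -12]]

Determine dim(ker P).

1

Row reduce to echelon form.
R2 ← R2 + (7)·R1: [0, -15, 7, -5]
R3 ← R3 − (16/3)·R1: [0, 9, -13/3, 8/3]
R4 ← R4 + (16/3)·R1: [0, -15, 19/3, -20/3]
R3 ← R3 + (3/5)·R2: [0, 0, -2/15, -1/3]
R4 ← R4 − R2: [0, 0, -2/3, -5/3]
R4 ← R4 − (5)·R3: [0, 0, 0, 0]
3 nonzero rows, so rank(P) = 3.
P has 4 columns; by rank–nullity, nullity = 4 − 3 = 1.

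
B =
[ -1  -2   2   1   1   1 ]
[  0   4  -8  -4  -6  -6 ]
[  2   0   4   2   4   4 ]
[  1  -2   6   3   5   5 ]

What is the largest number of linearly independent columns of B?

2

Row reduce to echelon form.
R3 ← R3 + (2)·R1: [0, -4, 8, 4, 6, 6]
R4 ← R4 + R1: [0, -4, 8, 4, 6, 6]
R3 ← R3 + R2: [0, 0, 0, 0, 0, 0]
R4 ← R4 + R2: [0, 0, 0, 0, 0, 0]
Echelon form has 2 nonzero rows, so rank(B) = 2.
The rank gives the maximum number of linearly independent columns: 2.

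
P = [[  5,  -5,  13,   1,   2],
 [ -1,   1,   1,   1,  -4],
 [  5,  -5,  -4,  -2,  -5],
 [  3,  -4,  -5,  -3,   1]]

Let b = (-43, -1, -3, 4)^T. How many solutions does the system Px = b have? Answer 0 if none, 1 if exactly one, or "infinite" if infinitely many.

infinite

Row reduce the augmented matrix [P | b].
R2 ← R2 + (1/5)·R1: [0, 0, 18/5, 6/5, -18/5, -48/5]
R3 ← R3 − R1: [0, 0, -17, -3, -7, 40]
R4 ← R4 − (3/5)·R1: [0, -1, -64/5, -18/5, -1/5, 149/5]
Swap R2 ↔ R4
R4 ← R4 + (18/85)·R3: [0, 0, 0, 48/85, -432/85, -96/85]
The echelon form has 4 nonzero rows, and every pivot lies in the first 5 columns, so rank(P) = rank([P|b]) = 4.
The system is consistent.
rank = 4 < 5 unknowns, so there are infinitely many solutions.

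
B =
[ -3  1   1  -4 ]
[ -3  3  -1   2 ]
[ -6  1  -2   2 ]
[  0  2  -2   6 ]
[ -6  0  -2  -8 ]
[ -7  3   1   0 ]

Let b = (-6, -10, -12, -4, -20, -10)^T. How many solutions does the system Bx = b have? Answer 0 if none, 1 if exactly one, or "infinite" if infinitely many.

Row reduce the augmented matrix [B | b].
R2 ← R2 − R1: [0, 2, -2, 6, -4]
R3 ← R3 − (2)·R1: [0, -1, -4, 10, 0]
R5 ← R5 − (2)·R1: [0, -2, -4, 0, -8]
R6 ← R6 − (7/3)·R1: [0, 2/3, -4/3, 28/3, 4]
R3 ← R3 + (1/2)·R2: [0, 0, -5, 13, -2]
R4 ← R4 − R2: [0, 0, 0, 0, 0]
R5 ← R5 + R2: [0, 0, -6, 6, -12]
R6 ← R6 − (1/3)·R2: [0, 0, -2/3, 22/3, 16/3]
R5 ← R5 − (6/5)·R3: [0, 0, 0, -48/5, -48/5]
R6 ← R6 − (2/15)·R3: [0, 0, 0, 28/5, 28/5]
Swap R4 ↔ R5
R6 ← R6 + (7/12)·R4: [0, 0, 0, 0, 0]
The echelon form has 4 nonzero rows, and every pivot lies in the first 4 columns, so rank(B) = rank([B|b]) = 4.
The system is consistent.
rank = 4 = number of unknowns, so the solution is unique.

1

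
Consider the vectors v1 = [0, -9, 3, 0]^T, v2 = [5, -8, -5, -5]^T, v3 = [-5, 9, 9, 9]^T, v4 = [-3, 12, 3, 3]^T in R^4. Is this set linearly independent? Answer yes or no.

yes

Form the matrix with these vectors as rows and row reduce.
Swap R1 ↔ R2
R3 ← R3 + R1: [0, 1, 4, 4]
R4 ← R4 + (3/5)·R1: [0, 36/5, 0, 0]
R3 ← R3 + (1/9)·R2: [0, 0, 13/3, 4]
R4 ← R4 + (4/5)·R2: [0, 0, 12/5, 0]
R4 ← R4 − (36/65)·R3: [0, 0, 0, -144/65]
4 nonzero rows, so the 4 vectors span a space of dimension 4.
Since 4 = 4, the vectors are linearly independent.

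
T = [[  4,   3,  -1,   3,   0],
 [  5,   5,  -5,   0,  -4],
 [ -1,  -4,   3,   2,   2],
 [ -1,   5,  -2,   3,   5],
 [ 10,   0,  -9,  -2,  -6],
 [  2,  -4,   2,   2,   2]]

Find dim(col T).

Row reduce to echelon form.
R2 ← R2 − (5/4)·R1: [0, 5/4, -15/4, -15/4, -4]
R3 ← R3 + (1/4)·R1: [0, -13/4, 11/4, 11/4, 2]
R4 ← R4 + (1/4)·R1: [0, 23/4, -9/4, 15/4, 5]
R5 ← R5 − (5/2)·R1: [0, -15/2, -13/2, -19/2, -6]
R6 ← R6 − (1/2)·R1: [0, -11/2, 5/2, 1/2, 2]
R3 ← R3 + (13/5)·R2: [0, 0, -7, -7, -42/5]
R4 ← R4 − (23/5)·R2: [0, 0, 15, 21, 117/5]
R5 ← R5 + (6)·R2: [0, 0, -29, -32, -30]
R6 ← R6 + (22/5)·R2: [0, 0, -14, -16, -78/5]
R4 ← R4 + (15/7)·R3: [0, 0, 0, 6, 27/5]
R5 ← R5 − (29/7)·R3: [0, 0, 0, -3, 24/5]
R6 ← R6 − (2)·R3: [0, 0, 0, -2, 6/5]
R5 ← R5 + (1/2)·R4: [0, 0, 0, 0, 15/2]
R6 ← R6 + (1/3)·R4: [0, 0, 0, 0, 3]
R6 ← R6 − (2/5)·R5: [0, 0, 0, 0, 0]
Echelon form has 5 nonzero rows, so rank(T) = 5.
The column space has dimension equal to the rank: 5.

5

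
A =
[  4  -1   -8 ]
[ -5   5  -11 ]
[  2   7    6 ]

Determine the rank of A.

Row reduce to echelon form.
R2 ← R2 + (5/4)·R1: [0, 15/4, -21]
R3 ← R3 − (1/2)·R1: [0, 15/2, 10]
R3 ← R3 − (2)·R2: [0, 0, 52]
Echelon form has 3 nonzero rows, so rank(A) = 3.

3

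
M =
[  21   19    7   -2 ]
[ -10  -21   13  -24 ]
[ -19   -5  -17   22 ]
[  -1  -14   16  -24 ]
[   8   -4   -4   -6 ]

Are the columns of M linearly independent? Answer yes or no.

Row reduce M to echelon form.
R2 ← R2 + (10/21)·R1: [0, -251/21, 49/3, -524/21]
R3 ← R3 + (19/21)·R1: [0, 256/21, -32/3, 424/21]
R4 ← R4 + (1/21)·R1: [0, -275/21, 49/3, -506/21]
R5 ← R5 − (8/21)·R1: [0, -236/21, -20/3, -110/21]
R3 ← R3 + (256/251)·R2: [0, 0, 1504/251, -1320/251]
R4 ← R4 − (275/251)·R2: [0, 0, -392/251, 814/251]
R5 ← R5 − (236/251)·R2: [0, 0, -5528/251, 4574/251]
R4 ← R4 + (49/188)·R3: [0, 0, 0, 88/47]
R5 ← R5 + (691/188)·R3: [0, 0, 0, -52/47]
R5 ← R5 + (13/22)·R4: [0, 0, 0, 0]
4 pivots among 4 columns.
Every column is a pivot column, so the columns are linearly independent.

yes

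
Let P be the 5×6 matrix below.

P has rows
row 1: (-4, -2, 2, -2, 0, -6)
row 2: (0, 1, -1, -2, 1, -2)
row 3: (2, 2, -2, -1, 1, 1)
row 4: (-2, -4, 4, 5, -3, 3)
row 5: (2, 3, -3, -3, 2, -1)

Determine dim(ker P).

Row reduce to echelon form.
R3 ← R3 + (1/2)·R1: [0, 1, -1, -2, 1, -2]
R4 ← R4 − (1/2)·R1: [0, -3, 3, 6, -3, 6]
R5 ← R5 + (1/2)·R1: [0, 2, -2, -4, 2, -4]
R3 ← R3 − R2: [0, 0, 0, 0, 0, 0]
R4 ← R4 + (3)·R2: [0, 0, 0, 0, 0, 0]
R5 ← R5 − (2)·R2: [0, 0, 0, 0, 0, 0]
2 nonzero rows, so rank(P) = 2.
P has 6 columns; by rank–nullity, nullity = 6 − 2 = 4.

4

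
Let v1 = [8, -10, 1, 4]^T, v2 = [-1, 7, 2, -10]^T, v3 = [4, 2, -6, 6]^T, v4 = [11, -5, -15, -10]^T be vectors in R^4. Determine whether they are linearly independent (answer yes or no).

Form the matrix with these vectors as rows and row reduce.
R2 ← R2 + (1/8)·R1: [0, 23/4, 17/8, -19/2]
R3 ← R3 − (1/2)·R1: [0, 7, -13/2, 4]
R4 ← R4 − (11/8)·R1: [0, 35/4, -131/8, -31/2]
R3 ← R3 − (28/23)·R2: [0, 0, -209/23, 358/23]
R4 ← R4 − (35/23)·R2: [0, 0, -451/23, -24/23]
R4 ← R4 − (41/19)·R3: [0, 0, 0, -658/19]
4 nonzero rows, so the 4 vectors span a space of dimension 4.
Since 4 = 4, the vectors are linearly independent.

yes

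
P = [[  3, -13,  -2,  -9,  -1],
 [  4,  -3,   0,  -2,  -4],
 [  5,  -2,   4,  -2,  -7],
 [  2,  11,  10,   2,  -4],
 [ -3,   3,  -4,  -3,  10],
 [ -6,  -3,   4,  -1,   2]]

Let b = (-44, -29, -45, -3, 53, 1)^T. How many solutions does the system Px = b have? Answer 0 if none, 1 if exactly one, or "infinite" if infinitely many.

1

Row reduce the augmented matrix [P | b].
R2 ← R2 − (4/3)·R1: [0, 43/3, 8/3, 10, -8/3, 89/3]
R3 ← R3 − (5/3)·R1: [0, 59/3, 22/3, 13, -16/3, 85/3]
R4 ← R4 − (2/3)·R1: [0, 59/3, 34/3, 8, -10/3, 79/3]
R5 ← R5 + R1: [0, -10, -6, -12, 9, 9]
R6 ← R6 + (2)·R1: [0, -29, 0, -19, 0, -87]
R3 ← R3 − (59/43)·R2: [0, 0, 158/43, -31/43, -72/43, -532/43]
R4 ← R4 − (59/43)·R2: [0, 0, 330/43, -246/43, 14/43, -618/43]
R5 ← R5 + (30/43)·R2: [0, 0, -178/43, -216/43, 307/43, 1277/43]
R6 ← R6 + (87/43)·R2: [0, 0, 232/43, 53/43, -232/43, -1160/43]
R4 ← R4 − (165/79)·R3: [0, 0, 0, -333/79, 302/79, 906/79]
R5 ← R5 + (89/79)·R3: [0, 0, 0, -461/79, 415/79, 1245/79]
R6 ← R6 − (116/79)·R3: [0, 0, 0, 181/79, -232/79, -696/79]
R5 ← R5 − (461/333)·R4: [0, 0, 0, 0, -13/333, -13/111]
R6 ← R6 + (181/333)·R4: [0, 0, 0, 0, -286/333, -286/111]
R6 ← R6 − (22)·R5: [0, 0, 0, 0, 0, 0]
The echelon form has 5 nonzero rows, and every pivot lies in the first 5 columns, so rank(P) = rank([P|b]) = 5.
The system is consistent.
rank = 5 = number of unknowns, so the solution is unique.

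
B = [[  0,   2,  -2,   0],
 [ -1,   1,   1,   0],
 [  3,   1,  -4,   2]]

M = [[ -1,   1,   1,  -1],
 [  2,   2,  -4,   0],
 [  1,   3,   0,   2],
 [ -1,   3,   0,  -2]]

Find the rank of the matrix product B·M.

3

First compute BM:
[[  2,  -2,  -8,  -4],
 [  4,   4,  -5,   3],
 [ -7,  -1,  -1, -15]]
Now row reduce the product.
R2 ← R2 − (2)·R1: [0, 8, 11, 11]
R3 ← R3 + (7/2)·R1: [0, -8, -29, -29]
R3 ← R3 + R2: [0, 0, -18, -18]
3 nonzero rows, so rank(BM) = 3.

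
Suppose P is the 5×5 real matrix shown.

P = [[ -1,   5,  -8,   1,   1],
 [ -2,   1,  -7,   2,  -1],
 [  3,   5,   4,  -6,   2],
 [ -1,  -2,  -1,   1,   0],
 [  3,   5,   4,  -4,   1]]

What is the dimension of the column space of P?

4

Row reduce to echelon form.
R2 ← R2 − (2)·R1: [0, -9, 9, 0, -3]
R3 ← R3 + (3)·R1: [0, 20, -20, -3, 5]
R4 ← R4 − R1: [0, -7, 7, 0, -1]
R5 ← R5 + (3)·R1: [0, 20, -20, -1, 4]
R3 ← R3 + (20/9)·R2: [0, 0, 0, -3, -5/3]
R4 ← R4 − (7/9)·R2: [0, 0, 0, 0, 4/3]
R5 ← R5 + (20/9)·R2: [0, 0, 0, -1, -8/3]
R5 ← R5 − (1/3)·R3: [0, 0, 0, 0, -19/9]
R5 ← R5 + (19/12)·R4: [0, 0, 0, 0, 0]
Echelon form has 4 nonzero rows, so rank(P) = 4.
The column space has dimension equal to the rank: 4.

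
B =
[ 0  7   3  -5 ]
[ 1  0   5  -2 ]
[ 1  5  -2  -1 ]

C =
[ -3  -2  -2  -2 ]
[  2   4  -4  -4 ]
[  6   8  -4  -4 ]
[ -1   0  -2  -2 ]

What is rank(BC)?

2

First compute BC:
[[ 37,  52, -30, -30],
 [ 29,  38, -18, -18],
 [ -4,   2, -12, -12]]
Now row reduce the product.
R2 ← R2 − (29/37)·R1: [0, -102/37, 204/37, 204/37]
R3 ← R3 + (4/37)·R1: [0, 282/37, -564/37, -564/37]
R3 ← R3 + (47/17)·R2: [0, 0, 0, 0]
2 nonzero rows, so rank(BC) = 2.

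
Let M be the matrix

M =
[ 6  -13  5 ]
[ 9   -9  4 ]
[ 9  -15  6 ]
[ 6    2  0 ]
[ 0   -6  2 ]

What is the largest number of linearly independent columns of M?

2

Row reduce to echelon form.
R2 ← R2 − (3/2)·R1: [0, 21/2, -7/2]
R3 ← R3 − (3/2)·R1: [0, 9/2, -3/2]
R4 ← R4 − R1: [0, 15, -5]
R3 ← R3 − (3/7)·R2: [0, 0, 0]
R4 ← R4 − (10/7)·R2: [0, 0, 0]
R5 ← R5 + (4/7)·R2: [0, 0, 0]
Echelon form has 2 nonzero rows, so rank(M) = 2.
The rank gives the maximum number of linearly independent columns: 2.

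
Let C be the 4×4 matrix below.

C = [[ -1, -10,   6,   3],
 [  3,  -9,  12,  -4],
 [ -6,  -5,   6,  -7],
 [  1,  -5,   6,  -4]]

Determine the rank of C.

Row reduce to echelon form.
R2 ← R2 + (3)·R1: [0, -39, 30, 5]
R3 ← R3 − (6)·R1: [0, 55, -30, -25]
R4 ← R4 + R1: [0, -15, 12, -1]
R3 ← R3 + (55/39)·R2: [0, 0, 160/13, -700/39]
R4 ← R4 − (5/13)·R2: [0, 0, 6/13, -38/13]
R4 ← R4 − (3/80)·R3: [0, 0, 0, -9/4]
Echelon form has 4 nonzero rows, so rank(C) = 4.

4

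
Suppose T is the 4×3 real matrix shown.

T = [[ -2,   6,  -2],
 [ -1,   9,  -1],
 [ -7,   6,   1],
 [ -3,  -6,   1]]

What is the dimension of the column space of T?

3

Row reduce to echelon form.
R2 ← R2 − (1/2)·R1: [0, 6, 0]
R3 ← R3 − (7/2)·R1: [0, -15, 8]
R4 ← R4 − (3/2)·R1: [0, -15, 4]
R3 ← R3 + (5/2)·R2: [0, 0, 8]
R4 ← R4 + (5/2)·R2: [0, 0, 4]
R4 ← R4 − (1/2)·R3: [0, 0, 0]
Echelon form has 3 nonzero rows, so rank(T) = 3.
The column space has dimension equal to the rank: 3.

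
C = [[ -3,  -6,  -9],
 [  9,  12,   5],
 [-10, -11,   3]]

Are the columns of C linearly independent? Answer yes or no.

Row reduce C to echelon form.
R2 ← R2 + (3)·R1: [0, -6, -22]
R3 ← R3 − (10/3)·R1: [0, 9, 33]
R3 ← R3 + (3/2)·R2: [0, 0, 0]
2 pivots among 3 columns.
Only 2 < 3 pivot columns, so the columns are linearly dependent.

no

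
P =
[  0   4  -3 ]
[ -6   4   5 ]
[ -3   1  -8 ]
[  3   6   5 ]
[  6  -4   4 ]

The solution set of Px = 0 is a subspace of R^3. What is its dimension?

Row reduce to echelon form.
Swap R1 ↔ R2
R3 ← R3 − (1/2)·R1: [0, -1, -21/2]
R4 ← R4 + (1/2)·R1: [0, 8, 15/2]
R5 ← R5 + R1: [0, 0, 9]
R3 ← R3 + (1/4)·R2: [0, 0, -45/4]
R4 ← R4 − (2)·R2: [0, 0, 27/2]
R4 ← R4 + (6/5)·R3: [0, 0, 0]
R5 ← R5 + (4/5)·R3: [0, 0, 0]
3 nonzero rows, so rank(P) = 3.
P has 3 columns; by rank–nullity, nullity = 3 − 3 = 0.

0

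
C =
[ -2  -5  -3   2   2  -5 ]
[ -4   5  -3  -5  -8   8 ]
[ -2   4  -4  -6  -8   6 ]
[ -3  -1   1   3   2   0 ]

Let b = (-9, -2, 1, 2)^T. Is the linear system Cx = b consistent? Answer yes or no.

Row reduce the augmented matrix [C | b].
R2 ← R2 − (2)·R1: [0, 15, 3, -9, -12, 18, 16]
R3 ← R3 − R1: [0, 9, -1, -8, -10, 11, 10]
R4 ← R4 − (3/2)·R1: [0, 13/2, 11/2, 0, -1, 15/2, 31/2]
R3 ← R3 − (3/5)·R2: [0, 0, -14/5, -13/5, -14/5, 1/5, 2/5]
R4 ← R4 − (13/30)·R2: [0, 0, 21/5, 39/10, 21/5, -3/10, 257/30]
R4 ← R4 + (3/2)·R3: [0, 0, 0, 0, 0, 0, 55/6]
The echelon form has 4 nonzero rows; the last pivot sits in the augmented column, so rank(C) = 3 but rank([C|b]) = 4.
Since the ranks differ, the system is inconsistent.

no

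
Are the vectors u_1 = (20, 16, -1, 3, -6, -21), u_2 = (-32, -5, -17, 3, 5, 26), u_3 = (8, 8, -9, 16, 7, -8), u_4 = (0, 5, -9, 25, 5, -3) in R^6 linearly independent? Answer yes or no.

yes

Form the matrix with these vectors as rows and row reduce.
R2 ← R2 + (8/5)·R1: [0, 103/5, -93/5, 39/5, -23/5, -38/5]
R3 ← R3 − (2/5)·R1: [0, 8/5, -43/5, 74/5, 47/5, 2/5]
R3 ← R3 − (8/103)·R2: [0, 0, -737/103, 1462/103, 1005/103, 102/103]
R4 ← R4 − (25/103)·R2: [0, 0, -462/103, 2380/103, 630/103, -119/103]
R4 ← R4 − (42/67)·R3: [0, 0, 0, 952/67, 0, -119/67]
4 nonzero rows, so the 4 vectors span a space of dimension 4.
Since 4 = 4, the vectors are linearly independent.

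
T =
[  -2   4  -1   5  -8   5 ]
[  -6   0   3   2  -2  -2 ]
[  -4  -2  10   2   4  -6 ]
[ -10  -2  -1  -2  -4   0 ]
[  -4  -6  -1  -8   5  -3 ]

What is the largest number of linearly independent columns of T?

4

Row reduce to echelon form.
R2 ← R2 − (3)·R1: [0, -12, 6, -13, 22, -17]
R3 ← R3 − (2)·R1: [0, -10, 12, -8, 20, -16]
R4 ← R4 − (5)·R1: [0, -22, 4, -27, 36, -25]
R5 ← R5 − (2)·R1: [0, -14, 1, -18, 21, -13]
R3 ← R3 − (5/6)·R2: [0, 0, 7, 17/6, 5/3, -11/6]
R4 ← R4 − (11/6)·R2: [0, 0, -7, -19/6, -13/3, 37/6]
R5 ← R5 − (7/6)·R2: [0, 0, -6, -17/6, -14/3, 41/6]
R4 ← R4 + R3: [0, 0, 0, -1/3, -8/3, 13/3]
R5 ← R5 + (6/7)·R3: [0, 0, 0, -17/42, -68/21, 221/42]
R5 ← R5 − (17/14)·R4: [0, 0, 0, 0, 0, 0]
Echelon form has 4 nonzero rows, so rank(T) = 4.
The rank gives the maximum number of linearly independent columns: 4.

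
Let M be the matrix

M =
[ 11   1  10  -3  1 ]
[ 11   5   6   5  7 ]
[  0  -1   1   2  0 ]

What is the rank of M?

3

Row reduce to echelon form.
R2 ← R2 − R1: [0, 4, -4, 8, 6]
R3 ← R3 + (1/4)·R2: [0, 0, 0, 4, 3/2]
Echelon form has 3 nonzero rows, so rank(M) = 3.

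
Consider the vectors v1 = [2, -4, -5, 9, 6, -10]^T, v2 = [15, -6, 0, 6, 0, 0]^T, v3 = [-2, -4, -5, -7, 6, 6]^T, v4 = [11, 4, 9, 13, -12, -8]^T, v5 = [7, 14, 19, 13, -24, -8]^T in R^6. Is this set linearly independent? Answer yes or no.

Form the matrix with these vectors as rows and row reduce.
R2 ← R2 − (15/2)·R1: [0, 24, 75/2, -123/2, -45, 75]
R3 ← R3 + R1: [0, -8, -10, 2, 12, -4]
R4 ← R4 − (11/2)·R1: [0, 26, 73/2, -73/2, -45, 47]
R5 ← R5 − (7/2)·R1: [0, 28, 73/2, -37/2, -45, 27]
R3 ← R3 + (1/3)·R2: [0, 0, 5/2, -37/2, -3, 21]
R4 ← R4 − (13/12)·R2: [0, 0, -33/8, 241/8, 15/4, -137/4]
R5 ← R5 − (7/6)·R2: [0, 0, -29/4, 213/4, 15/2, -121/2]
R4 ← R4 + (33/20)·R3: [0, 0, 0, -2/5, -6/5, 2/5]
R5 ← R5 + (29/10)·R3: [0, 0, 0, -2/5, -6/5, 2/5]
R5 ← R5 − R4: [0, 0, 0, 0, 0, 0]
4 nonzero rows, so the 5 vectors span a space of dimension 4.
Since 4 < 5, the vectors are linearly dependent.

no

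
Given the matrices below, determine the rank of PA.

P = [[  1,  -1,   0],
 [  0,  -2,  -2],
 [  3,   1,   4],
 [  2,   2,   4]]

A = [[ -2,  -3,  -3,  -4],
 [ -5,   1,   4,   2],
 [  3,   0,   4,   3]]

First compute PA:
[[  3,  -4,  -7,  -6],
 [  4,  -2, -16, -10],
 [  1,  -8,  11,   2],
 [ -2,  -4,  18,   8]]
Now row reduce the product.
R2 ← R2 − (4/3)·R1: [0, 10/3, -20/3, -2]
R3 ← R3 − (1/3)·R1: [0, -20/3, 40/3, 4]
R4 ← R4 + (2/3)·R1: [0, -20/3, 40/3, 4]
R3 ← R3 + (2)·R2: [0, 0, 0, 0]
R4 ← R4 + (2)·R2: [0, 0, 0, 0]
2 nonzero rows, so rank(PA) = 2.

2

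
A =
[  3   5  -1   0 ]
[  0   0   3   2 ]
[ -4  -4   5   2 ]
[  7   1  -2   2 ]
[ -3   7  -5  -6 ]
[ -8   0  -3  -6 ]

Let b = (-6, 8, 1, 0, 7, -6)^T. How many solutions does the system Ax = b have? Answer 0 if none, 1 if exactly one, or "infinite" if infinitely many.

0

Row reduce the augmented matrix [A | b].
R3 ← R3 + (4/3)·R1: [0, 8/3, 11/3, 2, -7]
R4 ← R4 − (7/3)·R1: [0, -32/3, 1/3, 2, 14]
R5 ← R5 + R1: [0, 12, -6, -6, 1]
R6 ← R6 + (8/3)·R1: [0, 40/3, -17/3, -6, -22]
Swap R2 ↔ R3
R4 ← R4 + (4)·R2: [0, 0, 15, 10, -14]
R5 ← R5 − (9/2)·R2: [0, 0, -45/2, -15, 65/2]
R6 ← R6 − (5)·R2: [0, 0, -24, -16, 13]
R4 ← R4 − (5)·R3: [0, 0, 0, 0, -54]
R5 ← R5 + (15/2)·R3: [0, 0, 0, 0, 185/2]
R6 ← R6 + (8)·R3: [0, 0, 0, 0, 77]
R5 ← R5 + (185/108)·R4: [0, 0, 0, 0, 0]
R6 ← R6 + (77/54)·R4: [0, 0, 0, 0, 0]
The echelon form has 4 nonzero rows; the last pivot sits in the augmented column, so rank(A) = 3 but rank([A|b]) = 4.
Since the ranks differ, the system is inconsistent.
It has no solutions.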